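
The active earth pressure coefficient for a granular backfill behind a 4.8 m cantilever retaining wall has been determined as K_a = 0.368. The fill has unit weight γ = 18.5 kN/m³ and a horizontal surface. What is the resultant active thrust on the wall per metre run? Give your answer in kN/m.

P = ½ K_a γ H² = 0.5 × 0.368 × 18.5 × 4.8² = 78.43 kN/m.

78.4 kN/m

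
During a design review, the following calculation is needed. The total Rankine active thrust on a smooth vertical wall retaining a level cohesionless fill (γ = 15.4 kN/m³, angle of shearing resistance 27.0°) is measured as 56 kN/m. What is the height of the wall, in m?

4.40 m

K_a = 0.3755. P_a = ½ K_a γ H² ⇒ H = √(2P_a/(K_a γ)).
H = √(2×56/(0.3755×15.4)) = 4.401 m.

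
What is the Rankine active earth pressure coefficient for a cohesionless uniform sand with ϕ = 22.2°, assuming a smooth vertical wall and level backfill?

0.452

K_a = (1 − sin φ)/(1 + sin φ) = (1 − sin 22.2°)/(1 + sin 22.2°) = 0.4515.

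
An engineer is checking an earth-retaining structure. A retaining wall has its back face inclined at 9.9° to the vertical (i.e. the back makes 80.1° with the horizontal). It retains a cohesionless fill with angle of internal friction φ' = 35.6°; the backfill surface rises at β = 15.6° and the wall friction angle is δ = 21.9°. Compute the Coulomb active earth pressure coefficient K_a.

0.392

K_a = sin²(α+φ) / [sin²α · sin(α−δ) · (1 + √{sin(φ+δ)sin(φ−β) / (sin(α−δ)sin(α+β))})²].
With α = 80.1°, φ = 35.6°, δ = 21.9°, β = 15.6°: K_a = 0.3923.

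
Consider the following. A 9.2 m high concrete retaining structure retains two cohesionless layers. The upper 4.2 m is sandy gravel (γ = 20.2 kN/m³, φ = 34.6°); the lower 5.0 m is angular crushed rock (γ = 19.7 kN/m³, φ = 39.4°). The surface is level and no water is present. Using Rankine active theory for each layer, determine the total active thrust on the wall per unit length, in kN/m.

K_a1 = tan²(45°−34.6°/2) = 0.2756; K_a2 = tan²(45°−39.4°/2) = 0.2234.
Layer 1: σ at base = K_a1 γ₁ h₁ = 23.39 kPa; P₁ = ½×23.39×4.2 = 49.11.
Layer 2: σ_v at top = γ₁h₁ = 84.84; σ_h top = K_a2×84.84 = 18.96; σ_h base = K_a2×(84.84+19.7×5.0) = 40.97.
P₂ = ½(18.96+40.97)×5.0 = 149.8. Total P_a = 49.11+149.8 = 198.9 kN/m.

199 kN/m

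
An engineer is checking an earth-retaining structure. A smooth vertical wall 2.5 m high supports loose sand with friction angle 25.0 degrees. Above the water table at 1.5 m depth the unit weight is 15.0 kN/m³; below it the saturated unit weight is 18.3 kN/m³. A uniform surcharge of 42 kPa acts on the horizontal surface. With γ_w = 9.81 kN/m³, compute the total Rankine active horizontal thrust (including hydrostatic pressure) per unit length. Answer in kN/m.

65.2 kN/m

K_a = tan²(45° − φ/2) = 0.4059.
γ' = 18.3 − 9.81 = 8.490 kN/m³. h₂ = H − d_w = 1.0 m.
σ'_h: at surface K_a·q = 17.05; at WT K_a(q+γd_w) = 26.18; at base K_a(q+γd_w+γ'h₂) = 29.62 kPa.
P₁ = ½(17.05+26.18)×1.5 = 32.42; P₂ = ½(26.18+29.62)×1.0 = 27.90; P_w = ½γ_w h₂² = 4.905.
Total = 32.42+27.90+4.905 = 65.22 kN/m.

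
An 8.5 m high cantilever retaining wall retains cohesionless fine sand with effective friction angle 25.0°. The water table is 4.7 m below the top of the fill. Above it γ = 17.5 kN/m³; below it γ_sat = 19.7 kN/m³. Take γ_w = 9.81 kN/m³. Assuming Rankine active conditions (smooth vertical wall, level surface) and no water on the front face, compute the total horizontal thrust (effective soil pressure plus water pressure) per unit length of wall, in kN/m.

305 kN/m

K_a = tan²(45° − φ/2) = 0.4059.
γ' = 19.7 − 9.81 = 9.890 kN/m³. Depth below WT = 3.8 m.
σ'_h at WT = K_a γ d_w = 33.38 kPa; at base = 33.38 + K_a γ' × 3.8 = 48.63 kPa.
P₁ (0–4.7 m) = ½×33.38×4.7 = 78.45. P₂ (4.7–8.5 m) = ½(33.38+48.63)×3.8 = 155.8.
P_w = ½ γ_w h₂² = 0.5×9.81×3.8² = 70.83. Total = 78.45+155.8+70.83 = 305.1 kN/m.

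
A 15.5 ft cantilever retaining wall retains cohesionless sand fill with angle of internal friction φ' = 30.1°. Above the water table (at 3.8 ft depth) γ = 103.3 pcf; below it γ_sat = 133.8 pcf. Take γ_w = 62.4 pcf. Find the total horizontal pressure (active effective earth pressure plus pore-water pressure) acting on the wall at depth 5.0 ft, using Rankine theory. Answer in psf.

234 psf

K_a = (1 − sin φ)/(1 + sin φ) = 0.3320.
γ' = 133.8 − 62.4 = 71.40 pcf.
Effective vertical stress at 5.0 ft: σ'_v = 103.3×3.8 + 71.40×1.20 = 478.2 psf.
σ'_h = K_a σ'_v = 0.3320 × 478.2 = 158.8 psf; u = γ_w × 1.20 = 74.88 psf.
Total σ_h = 158.8 + 74.88 = 233.6 psf.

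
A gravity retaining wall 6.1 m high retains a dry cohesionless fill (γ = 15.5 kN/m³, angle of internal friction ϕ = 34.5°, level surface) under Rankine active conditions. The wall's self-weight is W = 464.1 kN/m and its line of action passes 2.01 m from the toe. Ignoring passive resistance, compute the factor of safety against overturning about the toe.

K_a = tan²(45° − 34.5°/2) = 0.2768.
P_a = ½K_aγH² = 0.5×0.2768×15.5×6.1² = 79.83 kN/m, acting at H/3 = 2.033 m above the base.
Overturning moment M_o = P_a × H/3 = 79.83 × 2.033 = 162.3.
Resisting moment M_r = W × 2.01 = 464.1 × 2.01 = 932.8.
FS_overturning = M_r/M_o = 932.8/162.3 = 5.747.

5.75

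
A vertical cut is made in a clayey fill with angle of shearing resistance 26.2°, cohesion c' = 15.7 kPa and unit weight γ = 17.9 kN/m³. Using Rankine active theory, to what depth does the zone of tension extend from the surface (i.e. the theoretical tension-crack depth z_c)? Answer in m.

2.82 m

K_a = tan²(45° − 26.2°/2) = 0.3874; √K_a = 0.6224.
The active pressure is zero where K_a γ z = 2c√K_a, so z_c = 2c/(γ√K_a) = 2×15.7/(17.9×0.6224) = 2.818 m.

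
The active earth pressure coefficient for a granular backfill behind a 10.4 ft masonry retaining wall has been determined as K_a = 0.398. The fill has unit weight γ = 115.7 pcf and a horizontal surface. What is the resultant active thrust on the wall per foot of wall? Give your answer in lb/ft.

P = ½ K_a γ H² = 0.5 × 0.398 × 115.7 × 10.4² = 2490 lb/ft.

2490 lb/ft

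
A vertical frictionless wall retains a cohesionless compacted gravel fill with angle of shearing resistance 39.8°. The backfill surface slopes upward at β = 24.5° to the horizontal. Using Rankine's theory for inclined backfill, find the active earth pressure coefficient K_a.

0.275

K_a = cos β · (cos β − √(cos²β − cos²φ)) / (cos β + √(cos²β − cos²φ)).
cos β = 0.9100, cos φ = 0.7683, √(cos²β − cos²φ) = 0.4876.
K_a = 0.9100 × (0.9100 − 0.4876)/(0.9100 + 0.4876) = 0.2750.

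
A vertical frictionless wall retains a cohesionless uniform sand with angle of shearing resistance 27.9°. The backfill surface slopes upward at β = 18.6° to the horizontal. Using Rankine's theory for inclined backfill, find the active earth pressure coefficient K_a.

K_a = cos β · (cos β − √(cos²β − cos²φ)) / (cos β + √(cos²β − cos²φ)).
cos β = 0.9478, cos φ = 0.8838, √(cos²β − cos²φ) = 0.3424.
K_a = 0.9478 × (0.9478 − 0.3424)/(0.9478 + 0.3424) = 0.4447.

0.445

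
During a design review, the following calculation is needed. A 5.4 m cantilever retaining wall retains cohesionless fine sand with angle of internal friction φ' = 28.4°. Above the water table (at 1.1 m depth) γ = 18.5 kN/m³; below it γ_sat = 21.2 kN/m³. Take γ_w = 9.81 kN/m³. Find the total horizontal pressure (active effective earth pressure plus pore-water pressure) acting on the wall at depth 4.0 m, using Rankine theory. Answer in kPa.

K_a = (1 − sin φ)/(1 + sin φ) = 0.3554.
γ' = 21.2 − 9.81 = 11.39 kN/m³.
Effective vertical stress at 4.0 m: σ'_v = 18.5×1.1 + 11.39×2.90 = 53.38 kPa.
σ'_h = K_a σ'_v = 0.3554 × 53.38 = 18.97 kPa; u = γ_w × 2.90 = 28.45 kPa.
Total σ_h = 18.97 + 28.45 = 47.42 kPa.

47.4 kPa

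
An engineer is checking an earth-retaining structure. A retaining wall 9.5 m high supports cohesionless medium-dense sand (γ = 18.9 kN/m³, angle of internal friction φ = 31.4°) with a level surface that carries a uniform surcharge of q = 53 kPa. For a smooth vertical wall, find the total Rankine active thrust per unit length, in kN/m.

K_a = tan²(45° − φ/2) = 0.3149.
Soil triangle: ½ K_a γ H² = 0.5×0.3149×18.9×9.5² = 268.6 kN/m.
Surcharge rectangle: K_a q H = 0.3149×53×9.5 = 158.6 kN/m.
Total = 268.6 + 158.6 = 427.1 kN/m.

427 kN/m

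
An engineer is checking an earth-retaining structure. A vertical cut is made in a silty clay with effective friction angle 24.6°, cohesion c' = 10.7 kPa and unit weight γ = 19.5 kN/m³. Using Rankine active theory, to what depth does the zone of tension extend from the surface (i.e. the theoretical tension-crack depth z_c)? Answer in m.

K_a = tan²(45° − 24.6°/2) = 0.4121; √K_a = 0.6420.
The active pressure is zero where K_a γ z = 2c√K_a, so z_c = 2c/(γ√K_a) = 2×10.7/(19.5×0.6420) = 1.709 m.

1.71 m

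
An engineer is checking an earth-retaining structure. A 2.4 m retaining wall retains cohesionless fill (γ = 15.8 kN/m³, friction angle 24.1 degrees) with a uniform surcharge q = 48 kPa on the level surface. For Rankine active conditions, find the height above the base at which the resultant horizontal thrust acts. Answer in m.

1.09 m

K_a = 0.4201.
Triangular part P₁ = ½K_aγH² = 19.12 at H/3 = 0.8000 m; rectangular part P₂ = K_a q H = 48.40 at H/2 = 1.200 m.
ȳ = (P₁·0.8000 + P₂·1.200)/(P₁+P₂) = 1.087 m.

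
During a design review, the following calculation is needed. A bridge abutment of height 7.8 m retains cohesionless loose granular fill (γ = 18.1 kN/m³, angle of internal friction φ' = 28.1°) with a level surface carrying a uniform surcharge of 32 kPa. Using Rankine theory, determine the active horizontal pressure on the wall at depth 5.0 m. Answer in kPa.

44.1 kPa

K_a = (1 − sin φ)/(1 + sin φ) = 0.3596.
σ_v = γz + q = 18.1 × 5.0 + 32 = 122.5 kPa.
σ_h = K_a σ_v = 0.3596 × 122.5 = 44.05 kPa.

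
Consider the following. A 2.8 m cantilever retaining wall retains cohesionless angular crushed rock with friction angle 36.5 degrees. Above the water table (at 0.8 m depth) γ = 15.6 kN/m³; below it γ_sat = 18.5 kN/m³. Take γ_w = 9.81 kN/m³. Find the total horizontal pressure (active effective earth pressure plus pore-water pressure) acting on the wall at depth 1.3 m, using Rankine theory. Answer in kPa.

K_a = (1 − sin φ)/(1 + sin φ) = 0.2541.
γ' = 18.5 − 9.81 = 8.690 kN/m³.
Effective vertical stress at 1.3 m: σ'_v = 15.6×0.8 + 8.690×0.500 = 16.82 kPa.
σ'_h = K_a σ'_v = 0.2541 × 16.82 = 4.275 kPa; u = γ_w × 0.500 = 4.905 kPa.
Total σ_h = 4.275 + 4.905 = 9.180 kPa.

9.18 kPa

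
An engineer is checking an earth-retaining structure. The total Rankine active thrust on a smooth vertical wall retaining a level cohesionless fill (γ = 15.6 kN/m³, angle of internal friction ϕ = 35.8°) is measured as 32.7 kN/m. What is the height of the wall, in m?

4.00 m

K_a = 0.2619. P_a = ½ K_a γ H² ⇒ H = √(2P_a/(K_a γ)).
H = √(2×32.7/(0.2619×15.6)) = 4.001 m.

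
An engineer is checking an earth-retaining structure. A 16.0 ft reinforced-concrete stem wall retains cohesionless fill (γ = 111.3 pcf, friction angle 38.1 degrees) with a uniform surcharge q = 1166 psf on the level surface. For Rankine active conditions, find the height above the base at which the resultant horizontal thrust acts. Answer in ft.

6.85 ft

K_a = 0.2368.
Triangular part P₁ = ½K_aγH² = 3374 at H/3 = 5.333 ft; rectangular part P₂ = K_a q H = 4418 at H/2 = 8.000 ft.
ȳ = (P₁·5.333 + P₂·8.000)/(P₁+P₂) = 6.845 ft.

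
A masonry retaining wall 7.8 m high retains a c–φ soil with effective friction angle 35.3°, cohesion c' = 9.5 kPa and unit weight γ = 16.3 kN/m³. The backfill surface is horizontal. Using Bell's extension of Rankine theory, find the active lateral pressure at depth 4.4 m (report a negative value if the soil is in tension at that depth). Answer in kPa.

K_a = (1 − sin φ)/(1 + sin φ) = 0.2675.
σ_a = K_a γ z − 2c√K_a = 0.2675×16.3×4.4 − 2×9.5×0.5172 = 9.360 kPa.

9.36 kPa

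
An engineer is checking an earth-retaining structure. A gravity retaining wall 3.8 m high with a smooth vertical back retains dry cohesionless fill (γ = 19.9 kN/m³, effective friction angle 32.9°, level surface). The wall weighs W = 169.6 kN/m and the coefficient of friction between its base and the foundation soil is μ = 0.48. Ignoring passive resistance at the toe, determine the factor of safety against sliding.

1.91

K_a = tan²(45° − 32.9°/2) = 0.2960.
P_a = ½K_aγH² = 0.5×0.2960×19.9×3.8² = 42.53 kN/m, acting at H/3 = 1.267 m above the base.
FS_sliding = μW / P_a = 0.48×169.6 / 42.53 = 1.914.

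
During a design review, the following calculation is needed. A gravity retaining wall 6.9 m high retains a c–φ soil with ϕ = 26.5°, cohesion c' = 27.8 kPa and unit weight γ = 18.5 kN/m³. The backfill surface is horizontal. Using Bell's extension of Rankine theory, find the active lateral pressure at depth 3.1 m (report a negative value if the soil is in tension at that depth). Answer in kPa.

K_a = (1 − sin φ)/(1 + sin φ) = 0.3829.
σ_a = K_a γ z − 2c√K_a = 0.3829×18.5×3.1 − 2×27.8×0.6188 = -12.44 kPa.

-12.4 kPa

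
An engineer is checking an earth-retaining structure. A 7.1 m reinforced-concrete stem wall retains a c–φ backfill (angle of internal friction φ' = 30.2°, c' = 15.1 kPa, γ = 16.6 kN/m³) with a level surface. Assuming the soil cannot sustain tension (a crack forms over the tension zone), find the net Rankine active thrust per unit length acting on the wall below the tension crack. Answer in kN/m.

42.5 kN/m

K_a = 0.3307; √K_a = 0.5750.
Tension-crack depth z_c = 2c/(γ√K_a) = 2×15.1/(16.6×0.5750) = 3.164 m.
σ_a at base = K_a γ H − 2c√K_a = 0.3307×16.6×7.1 − 2×15.1×0.5750 = 21.61 kPa.
P_a = ½ × 21.61 × (H − z_c) = 0.5×21.61×3.936 = 42.52 kN/m.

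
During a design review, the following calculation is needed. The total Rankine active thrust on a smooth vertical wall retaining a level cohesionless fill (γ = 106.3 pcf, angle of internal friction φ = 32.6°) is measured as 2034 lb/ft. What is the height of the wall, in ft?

K_a = 0.2997. P_a = ½ K_a γ H² ⇒ H = √(2P_a/(K_a γ)).
H = √(2×2034/(0.2997×106.3)) = 11.30 ft.

11.3 ft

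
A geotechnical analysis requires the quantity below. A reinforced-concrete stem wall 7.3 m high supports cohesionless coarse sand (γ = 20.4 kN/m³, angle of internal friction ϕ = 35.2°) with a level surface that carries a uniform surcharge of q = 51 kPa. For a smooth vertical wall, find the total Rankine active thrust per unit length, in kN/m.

246 kN/m

K_a = tan²(45° − φ/2) = 0.2687.
Soil triangle: ½ K_a γ H² = 0.5×0.2687×20.4×7.3² = 146.0 kN/m.
Surcharge rectangle: K_a q H = 0.2687×51×7.3 = 100.0 kN/m.
Total = 146.0 + 100.0 = 246.1 kN/m.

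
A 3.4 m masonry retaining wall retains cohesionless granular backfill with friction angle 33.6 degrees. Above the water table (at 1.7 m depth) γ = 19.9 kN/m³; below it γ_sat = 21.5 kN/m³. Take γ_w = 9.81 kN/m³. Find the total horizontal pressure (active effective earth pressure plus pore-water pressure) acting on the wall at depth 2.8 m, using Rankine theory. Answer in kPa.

K_a = (1 − sin φ)/(1 + sin φ) = 0.2875.
γ' = 21.5 − 9.81 = 11.69 kN/m³.
Effective vertical stress at 2.8 m: σ'_v = 19.9×1.7 + 11.69×1.10 = 46.69 kPa.
σ'_h = K_a σ'_v = 0.2875 × 46.69 = 13.42 kPa; u = γ_w × 1.10 = 10.79 kPa.
Total σ_h = 13.42 + 10.79 = 24.21 kPa.

24.2 kPa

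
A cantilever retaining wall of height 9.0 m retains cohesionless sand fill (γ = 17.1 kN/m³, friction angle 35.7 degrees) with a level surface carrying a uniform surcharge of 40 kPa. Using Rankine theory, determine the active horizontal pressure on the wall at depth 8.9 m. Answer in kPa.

K_a = (1 − sin φ)/(1 + sin φ) = 0.2630.
σ_v = γz + q = 17.1 × 8.9 + 40 = 192.2 kPa.
σ_h = K_a σ_v = 0.2630 × 192.2 = 50.54 kPa.

50.5 kPa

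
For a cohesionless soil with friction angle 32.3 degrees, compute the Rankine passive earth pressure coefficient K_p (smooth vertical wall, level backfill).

K_p = (1 + sin φ)/(1 − sin φ) = tan²(45° + 32.3°/2) = 3.295.

3.30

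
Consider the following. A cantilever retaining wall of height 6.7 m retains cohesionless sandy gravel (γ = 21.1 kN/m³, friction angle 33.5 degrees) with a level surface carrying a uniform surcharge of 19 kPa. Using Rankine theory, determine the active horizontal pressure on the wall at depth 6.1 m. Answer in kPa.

42.6 kPa

K_a = (1 − sin φ)/(1 + sin φ) = 0.2887.
σ_v = γz + q = 21.1 × 6.1 + 19 = 147.7 kPa.
σ_h = K_a σ_v = 0.2887 × 147.7 = 42.65 kPa.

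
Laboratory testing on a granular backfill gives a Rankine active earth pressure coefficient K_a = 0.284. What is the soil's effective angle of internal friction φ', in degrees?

K_a = tan²(45° − φ/2) ⇒ 45° − φ/2 = arctan(√0.284) = 28.05°.
φ = 2(45° − 28.05°) = 33.89°.

33.9°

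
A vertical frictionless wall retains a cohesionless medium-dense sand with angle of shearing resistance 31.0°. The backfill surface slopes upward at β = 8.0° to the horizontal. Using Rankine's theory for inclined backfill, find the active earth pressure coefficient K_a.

0.329

K_a = cos β · (cos β − √(cos²β − cos²φ)) / (cos β + √(cos²β − cos²φ)).
cos β = 0.9903, cos φ = 0.8572, √(cos²β − cos²φ) = 0.4959.
K_a = 0.9903 × (0.9903 − 0.4959)/(0.9903 + 0.4959) = 0.3294.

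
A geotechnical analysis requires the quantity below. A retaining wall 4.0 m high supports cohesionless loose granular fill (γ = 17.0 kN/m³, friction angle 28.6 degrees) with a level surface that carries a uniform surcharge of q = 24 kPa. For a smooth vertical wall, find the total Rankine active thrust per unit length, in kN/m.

81.8 kN/m

K_a = tan²(45° − φ/2) = 0.3525.
Soil triangle: ½ K_a γ H² = 0.5×0.3525×17.0×4.0² = 47.95 kN/m.
Surcharge rectangle: K_a q H = 0.3525×24×4.0 = 33.84 kN/m.
Total = 47.95 + 33.84 = 81.79 kN/m.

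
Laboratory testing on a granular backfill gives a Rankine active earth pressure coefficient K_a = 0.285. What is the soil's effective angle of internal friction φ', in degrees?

33.8°

K_a = tan²(45° − φ/2) ⇒ 45° − φ/2 = arctan(√0.285) = 28.10°.
φ = 2(45° − 28.10°) = 33.81°.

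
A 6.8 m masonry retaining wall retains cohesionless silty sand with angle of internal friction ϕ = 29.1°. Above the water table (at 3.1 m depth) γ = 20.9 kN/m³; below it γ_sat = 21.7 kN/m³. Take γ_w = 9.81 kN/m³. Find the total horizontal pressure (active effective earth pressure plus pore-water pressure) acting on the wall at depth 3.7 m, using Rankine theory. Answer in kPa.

30.7 kPa

K_a = (1 − sin φ)/(1 + sin φ) = 0.3456.
γ' = 21.7 − 9.81 = 11.89 kN/m³.
Effective vertical stress at 3.7 m: σ'_v = 20.9×3.1 + 11.89×0.600 = 71.92 kPa.
σ'_h = K_a σ'_v = 0.3456 × 71.92 = 24.86 kPa; u = γ_w × 0.600 = 5.886 kPa.
Total σ_h = 24.86 + 5.886 = 30.74 kPa.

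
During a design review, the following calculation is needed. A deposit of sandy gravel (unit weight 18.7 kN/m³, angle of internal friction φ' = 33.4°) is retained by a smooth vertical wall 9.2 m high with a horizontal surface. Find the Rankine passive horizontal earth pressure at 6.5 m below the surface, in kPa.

419 kPa

K_p = (1 + sin φ)/(1 − sin φ) = 3.449.
σ_h = K_p γ z = 3.449 × 18.7 × 6.5 = 419.2 kPa.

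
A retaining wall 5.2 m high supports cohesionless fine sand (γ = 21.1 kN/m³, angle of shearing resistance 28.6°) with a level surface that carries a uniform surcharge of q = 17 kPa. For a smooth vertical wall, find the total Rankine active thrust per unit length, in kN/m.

132 kN/m

K_a = tan²(45° − φ/2) = 0.3525.
Soil triangle: ½ K_a γ H² = 0.5×0.3525×21.1×5.2² = 100.6 kN/m.
Surcharge rectangle: K_a q H = 0.3525×17×5.2 = 31.17 kN/m.
Total = 100.6 + 31.17 = 131.7 kN/m.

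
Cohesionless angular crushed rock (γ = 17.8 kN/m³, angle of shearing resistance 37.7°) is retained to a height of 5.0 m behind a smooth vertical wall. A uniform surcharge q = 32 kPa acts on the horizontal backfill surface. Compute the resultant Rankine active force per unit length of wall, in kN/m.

K_a = tan²(45° − φ/2) = 0.2411.
Soil triangle: ½ K_a γ H² = 0.5×0.2411×17.8×5.0² = 53.64 kN/m.
Surcharge rectangle: K_a q H = 0.2411×32×5.0 = 38.57 kN/m.
Total = 53.64 + 38.57 = 92.21 kN/m.

92.2 kN/m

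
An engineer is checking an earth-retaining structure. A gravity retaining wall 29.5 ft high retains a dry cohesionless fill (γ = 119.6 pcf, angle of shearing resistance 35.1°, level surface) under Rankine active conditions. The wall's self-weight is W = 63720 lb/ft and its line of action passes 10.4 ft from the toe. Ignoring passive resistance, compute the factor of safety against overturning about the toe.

4.80

K_a = tan²(45° − 35.1°/2) = 0.2698.
P_a = ½K_aγH² = 0.5×0.2698×119.6×29.5² = 14040 lb/ft, acting at H/3 = 9.833 ft above the base.
Overturning moment M_o = P_a × H/3 = 14040 × 9.833 = 138100.
Resisting moment M_r = W × 10.4 = 63720 × 10.4 = 662700.
FS_overturning = M_r/M_o = 662700/138100 = 4.799.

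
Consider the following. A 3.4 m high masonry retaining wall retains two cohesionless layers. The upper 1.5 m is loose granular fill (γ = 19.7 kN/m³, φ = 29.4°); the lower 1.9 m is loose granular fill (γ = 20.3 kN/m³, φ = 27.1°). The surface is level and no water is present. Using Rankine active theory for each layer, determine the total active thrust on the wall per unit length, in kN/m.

42.3 kN/m

K_a1 = tan²(45°−29.4°/2) = 0.3415; K_a2 = tan²(45°−27.1°/2) = 0.3741.
Layer 1: σ at base = K_a1 γ₁ h₁ = 10.09 kPa; P₁ = ½×10.09×1.5 = 7.568.
Layer 2: σ_v at top = γ₁h₁ = 29.55; σ_h top = K_a2×29.55 = 11.05; σ_h base = K_a2×(29.55+20.3×1.9) = 25.48.
P₂ = ½(11.05+25.48)×1.9 = 34.71. Total P_a = 7.568+34.71 = 42.28 kN/m.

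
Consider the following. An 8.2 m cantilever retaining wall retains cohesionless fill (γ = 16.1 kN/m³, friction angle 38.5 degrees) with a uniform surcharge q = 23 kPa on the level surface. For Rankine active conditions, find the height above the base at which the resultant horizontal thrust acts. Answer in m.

3.09 m

K_a = 0.2327.
Triangular part P₁ = ½K_aγH² = 125.9 at H/3 = 2.733 m; rectangular part P₂ = K_a q H = 43.88 at H/2 = 4.100 m.
ȳ = (P₁·2.733 + P₂·4.100)/(P₁+P₂) = 3.086 m.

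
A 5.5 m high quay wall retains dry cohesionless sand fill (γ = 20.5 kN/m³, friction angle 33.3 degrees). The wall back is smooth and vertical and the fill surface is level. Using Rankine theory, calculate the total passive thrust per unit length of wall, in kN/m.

1070 kN/m

K_p = tan²(45° + φ/2) = 3.435.
P_p = ½ K_p γ H² = 0.5 × 3.435 × 20.5 × 5.5² = 1065 kN/m.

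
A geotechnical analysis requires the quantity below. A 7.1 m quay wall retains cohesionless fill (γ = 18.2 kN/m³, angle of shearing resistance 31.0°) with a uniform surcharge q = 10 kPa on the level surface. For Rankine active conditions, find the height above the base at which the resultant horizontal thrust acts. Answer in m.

2.53 m

K_a = 0.3201.
Triangular part P₁ = ½K_aγH² = 146.8 at H/3 = 2.367 m; rectangular part P₂ = K_a q H = 22.73 at H/2 = 3.550 m.
ȳ = (P₁·2.367 + P₂·3.550)/(P₁+P₂) = 2.525 m.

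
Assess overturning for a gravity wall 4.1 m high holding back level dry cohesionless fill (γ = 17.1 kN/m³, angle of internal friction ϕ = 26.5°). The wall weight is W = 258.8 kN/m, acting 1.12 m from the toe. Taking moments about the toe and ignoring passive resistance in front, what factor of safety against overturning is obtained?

K_a = tan²(45° − 26.5°/2) = 0.3829.
P_a = ½K_aγH² = 0.5×0.3829×17.1×4.1² = 55.04 kN/m, acting at H/3 = 1.367 m above the base.
Overturning moment M_o = P_a × H/3 = 55.04 × 1.367 = 75.22.
Resisting moment M_r = W × 1.12 = 258.8 × 1.12 = 289.9.
FS_overturning = M_r/M_o = 289.9/75.22 = 3.854.

3.85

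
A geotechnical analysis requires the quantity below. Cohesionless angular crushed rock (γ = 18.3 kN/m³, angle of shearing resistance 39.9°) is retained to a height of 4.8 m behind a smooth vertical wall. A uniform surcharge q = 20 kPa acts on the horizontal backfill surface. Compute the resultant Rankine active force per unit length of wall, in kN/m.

K_a = tan²(45° − φ/2) = 0.2184.
Soil triangle: ½ K_a γ H² = 0.5×0.2184×18.3×4.8² = 46.05 kN/m.
Surcharge rectangle: K_a q H = 0.2184×20×4.8 = 20.97 kN/m.
Total = 46.05 + 20.97 = 67.02 kN/m.

67.0 kN/m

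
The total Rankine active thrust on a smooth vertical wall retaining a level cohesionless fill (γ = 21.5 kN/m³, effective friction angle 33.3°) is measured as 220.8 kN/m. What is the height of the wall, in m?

8.40 m

K_a = 0.2911. P_a = ½ K_a γ H² ⇒ H = √(2P_a/(K_a γ)).
H = √(2×220.8/(0.2911×21.5)) = 8.399 m.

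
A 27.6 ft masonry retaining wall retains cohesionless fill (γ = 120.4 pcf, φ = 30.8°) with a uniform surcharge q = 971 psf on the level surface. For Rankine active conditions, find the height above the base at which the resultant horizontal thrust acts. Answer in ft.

10.9 ft

K_a = 0.3227.
Triangular part P₁ = ½K_aγH² = 14800 at H/3 = 9.200 ft; rectangular part P₂ = K_a q H = 8649 at H/2 = 13.80 ft.
ȳ = (P₁·9.200 + P₂·13.80)/(P₁+P₂) = 10.90 ft.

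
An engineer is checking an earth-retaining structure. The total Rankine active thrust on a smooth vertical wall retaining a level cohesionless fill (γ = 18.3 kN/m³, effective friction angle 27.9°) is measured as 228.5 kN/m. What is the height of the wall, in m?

8.30 m

K_a = 0.3625. P_a = ½ K_a γ H² ⇒ H = √(2P_a/(K_a γ)).
H = √(2×228.5/(0.3625×18.3)) = 8.300 m.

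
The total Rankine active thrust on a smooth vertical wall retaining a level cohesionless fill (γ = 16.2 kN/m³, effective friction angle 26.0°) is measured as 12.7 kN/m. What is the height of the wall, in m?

2.00 m

K_a = 0.3905. P_a = ½ K_a γ H² ⇒ H = √(2P_a/(K_a γ)).
H = √(2×12.7/(0.3905×16.2)) = 2.004 m.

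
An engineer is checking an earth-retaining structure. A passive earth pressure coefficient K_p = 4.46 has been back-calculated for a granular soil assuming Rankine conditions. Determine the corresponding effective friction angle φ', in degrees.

39.3°

K_p = (1+sin φ)/(1−sin φ) ⇒ sin φ = (K_p − 1)/(K_p + 1) = 0.6337.
φ = arcsin(0.6337) = 39.32°.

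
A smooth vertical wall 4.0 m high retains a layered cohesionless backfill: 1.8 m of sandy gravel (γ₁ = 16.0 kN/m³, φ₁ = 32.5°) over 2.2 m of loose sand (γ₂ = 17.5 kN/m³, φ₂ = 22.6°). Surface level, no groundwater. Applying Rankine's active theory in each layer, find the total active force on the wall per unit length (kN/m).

54.8 kN/m

K_a1 = tan²(45°−32.5°/2) = 0.3010; K_a2 = tan²(45°−22.6°/2) = 0.4448.
Layer 1: σ at base = K_a1 γ₁ h₁ = 8.668 kPa; P₁ = ½×8.668×1.8 = 7.801.
Layer 2: σ_v at top = γ₁h₁ = 28.80; σ_h top = K_a2×28.80 = 12.81; σ_h base = K_a2×(28.80+17.5×2.2) = 29.93.
P₂ = ½(12.81+29.93)×2.2 = 47.02. Total P_a = 7.801+47.02 = 54.82 kN/m.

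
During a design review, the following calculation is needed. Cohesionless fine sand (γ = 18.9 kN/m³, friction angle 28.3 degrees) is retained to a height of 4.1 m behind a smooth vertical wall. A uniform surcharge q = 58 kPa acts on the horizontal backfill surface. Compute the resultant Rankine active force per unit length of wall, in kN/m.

142 kN/m

K_a = tan²(45° − φ/2) = 0.3568.
Soil triangle: ½ K_a γ H² = 0.5×0.3568×18.9×4.1² = 56.67 kN/m.
Surcharge rectangle: K_a q H = 0.3568×58×4.1 = 84.84 kN/m.
Total = 56.67 + 84.84 = 141.5 kN/m.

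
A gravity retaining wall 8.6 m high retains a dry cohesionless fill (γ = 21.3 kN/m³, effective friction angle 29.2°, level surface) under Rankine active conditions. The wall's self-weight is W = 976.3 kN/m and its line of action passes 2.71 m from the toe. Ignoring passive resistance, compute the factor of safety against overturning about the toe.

3.40

K_a = tan²(45° − 29.2°/2) = 0.3442.
P_a = ½K_aγH² = 0.5×0.3442×21.3×8.6² = 271.1 kN/m, acting at H/3 = 2.867 m above the base.
Overturning moment M_o = P_a × H/3 = 271.1 × 2.867 = 777.2.
Resisting moment M_r = W × 2.71 = 976.3 × 2.71 = 2646.
FS_overturning = M_r/M_o = 2646/777.2 = 3.404.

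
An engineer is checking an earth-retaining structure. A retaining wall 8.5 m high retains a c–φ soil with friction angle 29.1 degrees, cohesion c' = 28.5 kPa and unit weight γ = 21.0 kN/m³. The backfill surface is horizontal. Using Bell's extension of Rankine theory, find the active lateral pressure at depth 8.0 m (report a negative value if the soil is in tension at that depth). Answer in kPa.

K_a = (1 − sin φ)/(1 + sin φ) = 0.3456.
σ_a = K_a γ z − 2c√K_a = 0.3456×21.0×8.0 − 2×28.5×0.5879 = 24.55 kPa.

24.6 kPa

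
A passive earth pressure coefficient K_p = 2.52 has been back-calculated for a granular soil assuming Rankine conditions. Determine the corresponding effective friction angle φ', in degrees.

K_p = (1+sin φ)/(1−sin φ) ⇒ sin φ = (K_p − 1)/(K_p + 1) = 0.4318.
φ = arcsin(0.4318) = 25.58°.

25.6°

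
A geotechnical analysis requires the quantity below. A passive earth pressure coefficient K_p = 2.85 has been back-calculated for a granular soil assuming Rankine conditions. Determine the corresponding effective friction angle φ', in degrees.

28.7°

K_p = (1+sin φ)/(1−sin φ) ⇒ sin φ = (K_p − 1)/(K_p + 1) = 0.4805.
φ = arcsin(0.4805) = 28.72°.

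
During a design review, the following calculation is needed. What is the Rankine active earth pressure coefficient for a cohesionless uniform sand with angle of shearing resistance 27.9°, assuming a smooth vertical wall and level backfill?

0.362

K_a = (1 − sin φ)/(1 + sin φ) = (1 − sin 27.9°)/(1 + sin 27.9°) = 0.3625.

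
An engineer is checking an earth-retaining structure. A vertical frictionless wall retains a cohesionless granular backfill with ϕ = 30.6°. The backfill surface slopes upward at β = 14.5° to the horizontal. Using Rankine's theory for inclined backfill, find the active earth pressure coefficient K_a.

K_a = cos β · (cos β − √(cos²β − cos²φ)) / (cos β + √(cos²β − cos²φ)).
cos β = 0.9681, cos φ = 0.8607, √(cos²β − cos²φ) = 0.4432.
K_a = 0.9681 × (0.9681 − 0.4432)/(0.9681 + 0.4432) = 0.3601.

0.360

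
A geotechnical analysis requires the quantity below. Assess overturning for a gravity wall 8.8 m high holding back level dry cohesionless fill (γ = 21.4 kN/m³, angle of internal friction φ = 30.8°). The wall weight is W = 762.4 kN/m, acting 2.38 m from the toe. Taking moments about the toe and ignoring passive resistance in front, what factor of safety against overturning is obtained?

K_a = tan²(45° − 30.8°/2) = 0.3227.
P_a = ½K_aγH² = 0.5×0.3227×21.4×8.8² = 267.4 kN/m, acting at H/3 = 2.933 m above the base.
Overturning moment M_o = P_a × H/3 = 267.4 × 2.933 = 784.4.
Resisting moment M_r = W × 2.38 = 762.4 × 2.38 = 1815.
FS_overturning = M_r/M_o = 1815/784.4 = 2.313.

2.31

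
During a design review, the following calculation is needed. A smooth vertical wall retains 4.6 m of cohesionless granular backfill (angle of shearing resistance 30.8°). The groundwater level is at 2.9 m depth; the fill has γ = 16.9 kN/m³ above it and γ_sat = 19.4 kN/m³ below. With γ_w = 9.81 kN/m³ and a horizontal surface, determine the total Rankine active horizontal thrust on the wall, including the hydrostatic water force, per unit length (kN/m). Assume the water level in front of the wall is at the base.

K_a = tan²(45° − φ/2) = 0.3227.
γ' = 19.4 − 9.81 = 9.590 kN/m³. Depth below WT = 1.7 m.
σ'_h at WT = K_a γ d_w = 15.82 kPa; at base = 15.82 + K_a γ' × 1.7 = 21.08 kPa.
P₁ (0–2.9 m) = ½×15.82×2.9 = 22.93. P₂ (2.9–4.6 m) = ½(15.82+21.08)×1.7 = 31.36.
P_w = ½ γ_w h₂² = 0.5×9.81×1.7² = 14.18. Total = 22.93+31.36+14.18 = 68.47 kN/m.

68.5 kN/m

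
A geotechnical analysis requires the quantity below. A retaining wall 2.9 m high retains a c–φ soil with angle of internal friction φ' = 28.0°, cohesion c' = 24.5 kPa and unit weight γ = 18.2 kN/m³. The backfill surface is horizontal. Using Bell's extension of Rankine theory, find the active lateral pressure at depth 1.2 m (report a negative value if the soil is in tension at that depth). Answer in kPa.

K_a = (1 − sin φ)/(1 + sin φ) = 0.3610.
σ_a = K_a γ z − 2c√K_a = 0.3610×18.2×1.2 − 2×24.5×0.6009 = -21.56 kPa.

-21.6 kPa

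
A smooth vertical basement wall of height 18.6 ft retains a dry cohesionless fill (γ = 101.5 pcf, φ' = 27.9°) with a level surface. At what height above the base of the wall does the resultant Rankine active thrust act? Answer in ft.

K_a = 0.3625.
The pressure distribution is triangular, so the resultant acts at H/3 above the base = 18.6/3 = 6.200 ft.

6.20 ft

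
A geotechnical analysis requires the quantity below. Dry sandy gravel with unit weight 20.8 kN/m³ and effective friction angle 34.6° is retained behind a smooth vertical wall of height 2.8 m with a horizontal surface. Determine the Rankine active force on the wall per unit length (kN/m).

22.5 kN/m

K_a = tan²(45° − φ/2) = 0.2756.
P_a = ½ K_a γ H² = 0.5 × 0.2756 × 20.8 × 2.8² = 22.47 kN/m.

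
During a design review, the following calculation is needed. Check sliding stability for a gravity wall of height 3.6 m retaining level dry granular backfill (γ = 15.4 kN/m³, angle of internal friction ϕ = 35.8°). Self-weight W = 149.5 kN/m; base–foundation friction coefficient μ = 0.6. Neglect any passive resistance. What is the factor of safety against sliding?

3.43

K_a = tan²(45° − 35.8°/2) = 0.2619.
P_a = ½K_aγH² = 0.5×0.2619×15.4×3.6² = 26.13 kN/m, acting at H/3 = 1.200 m above the base.
FS_sliding = μW / P_a = 0.6×149.5 / 26.13 = 3.433.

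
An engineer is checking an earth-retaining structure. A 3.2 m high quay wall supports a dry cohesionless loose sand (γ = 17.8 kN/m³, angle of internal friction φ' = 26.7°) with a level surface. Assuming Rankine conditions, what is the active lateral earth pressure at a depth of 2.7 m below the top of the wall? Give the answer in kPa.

K_a = (1 − sin φ)/(1 + sin φ) = 0.3800.
σ_h = K_a γ z = 0.3800 × 17.8 × 2.7 = 18.26 kPa.

18.3 kPa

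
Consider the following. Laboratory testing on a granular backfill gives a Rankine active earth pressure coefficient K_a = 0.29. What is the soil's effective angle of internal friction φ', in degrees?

33.4°

K_a = tan²(45° − φ/2) ⇒ 45° − φ/2 = arctan(√0.29) = 28.30°.
φ = 2(45° − 28.30°) = 33.39°.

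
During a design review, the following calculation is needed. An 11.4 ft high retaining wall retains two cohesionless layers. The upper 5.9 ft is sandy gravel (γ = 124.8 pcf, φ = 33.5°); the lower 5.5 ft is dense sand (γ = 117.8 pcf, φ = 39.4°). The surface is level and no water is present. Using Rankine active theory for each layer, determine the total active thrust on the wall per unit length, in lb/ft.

K_a1 = tan²(45°−33.5°/2) = 0.2887; K_a2 = tan²(45°−39.4°/2) = 0.2234.
Layer 1: σ at base = K_a1 γ₁ h₁ = 212.6 psf; P₁ = ½×212.6×5.9 = 627.1.
Layer 2: σ_v at top = γ₁h₁ = 736.3; σ_h top = K_a2×736.3 = 164.5; σ_h base = K_a2×(736.3+117.8×5.5) = 309.3.
P₂ = ½(164.5+309.3)×5.5 = 1303. Total P_a = 627.1+1303 = 1930 lb/ft.

1930 lb/ft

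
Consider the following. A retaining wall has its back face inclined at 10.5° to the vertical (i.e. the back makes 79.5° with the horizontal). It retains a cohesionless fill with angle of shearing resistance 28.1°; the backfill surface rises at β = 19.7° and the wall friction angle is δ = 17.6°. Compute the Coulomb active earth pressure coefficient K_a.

K_a = sin²(α+φ) / [sin²α · sin(α−δ) · (1 + √{sin(φ+δ)sin(φ−β) / (sin(α−δ)sin(α+β))})²].
With α = 79.5°, φ = 28.1°, δ = 17.6°, β = 19.7°: K_a = 0.5876.

0.588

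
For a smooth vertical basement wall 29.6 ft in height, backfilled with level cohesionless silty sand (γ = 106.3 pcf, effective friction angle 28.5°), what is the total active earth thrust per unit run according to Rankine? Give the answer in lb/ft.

K_a = tan²(45° − φ/2) = 0.3540.
P_a = ½ K_a γ H² = 0.5 × 0.3540 × 106.3 × 29.6² = 16480 lb/ft.

16500 lb/ft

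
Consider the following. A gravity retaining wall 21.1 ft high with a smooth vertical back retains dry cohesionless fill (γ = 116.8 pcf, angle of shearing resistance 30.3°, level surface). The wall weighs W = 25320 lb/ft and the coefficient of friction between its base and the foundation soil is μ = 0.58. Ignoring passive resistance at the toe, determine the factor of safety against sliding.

K_a = tan²(45° − 30.3°/2) = 0.3293.
P_a = ½K_aγH² = 0.5×0.3293×116.8×21.1² = 8562 lb/ft, acting at H/3 = 7.033 ft above the base.
FS_sliding = μW / P_a = 0.58×25320 / 8562 = 1.715.

1.72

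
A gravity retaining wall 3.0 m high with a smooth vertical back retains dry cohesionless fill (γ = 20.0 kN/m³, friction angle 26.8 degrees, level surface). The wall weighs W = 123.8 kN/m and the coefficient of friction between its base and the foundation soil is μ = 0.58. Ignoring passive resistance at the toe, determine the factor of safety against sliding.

2.11

K_a = tan²(45° − 26.8°/2) = 0.3785.
P_a = ½K_aγH² = 0.5×0.3785×20.0×3.0² = 34.06 kN/m, acting at H/3 = 1.000 m above the base.
FS_sliding = μW / P_a = 0.58×123.8 / 34.06 = 2.108.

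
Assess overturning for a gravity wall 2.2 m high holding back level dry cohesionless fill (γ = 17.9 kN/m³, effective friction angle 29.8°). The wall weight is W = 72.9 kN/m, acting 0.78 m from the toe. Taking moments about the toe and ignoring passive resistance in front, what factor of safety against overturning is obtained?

5.33

K_a = tan²(45° − 29.8°/2) = 0.3360.
P_a = ½K_aγH² = 0.5×0.3360×17.9×2.2² = 14.56 kN/m, acting at H/3 = 0.7333 m above the base.
Overturning moment M_o = P_a × H/3 = 14.56 × 0.7333 = 10.67.
Resisting moment M_r = W × 0.78 = 72.9 × 0.78 = 56.86.
FS_overturning = M_r/M_o = 56.86/10.67 = 5.327.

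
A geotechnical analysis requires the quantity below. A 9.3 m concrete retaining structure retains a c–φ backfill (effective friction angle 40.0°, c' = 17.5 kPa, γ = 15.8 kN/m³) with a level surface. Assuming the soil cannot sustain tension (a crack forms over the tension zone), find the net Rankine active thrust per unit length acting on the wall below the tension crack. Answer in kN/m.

35.6 kN/m

K_a = 0.2174; √K_a = 0.4663.
Tension-crack depth z_c = 2c/(γ√K_a) = 2×17.5/(15.8×0.4663) = 4.750 m.
σ_a at base = K_a γ H − 2c√K_a = 0.2174×15.8×9.3 − 2×17.5×0.4663 = 15.63 kPa.
P_a = ½ × 15.63 × (H − z_c) = 0.5×15.63×4.550 = 35.56 kN/m.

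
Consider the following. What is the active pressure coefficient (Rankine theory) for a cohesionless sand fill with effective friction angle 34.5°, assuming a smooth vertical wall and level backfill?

0.277

K_a = tan²(45° − φ/2) = tan²(27.75°) = 0.2768.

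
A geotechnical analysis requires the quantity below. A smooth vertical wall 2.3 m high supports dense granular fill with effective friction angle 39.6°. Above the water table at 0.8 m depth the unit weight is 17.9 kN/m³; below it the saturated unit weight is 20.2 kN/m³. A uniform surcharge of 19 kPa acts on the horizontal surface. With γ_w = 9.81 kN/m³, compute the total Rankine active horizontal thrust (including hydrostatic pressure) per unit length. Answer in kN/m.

29.3 kN/m

K_a = tan²(45° − φ/2) = 0.2214.
γ' = 20.2 − 9.81 = 10.39 kN/m³. h₂ = H − d_w = 1.5 m.
σ'_h: at surface K_a·q = 4.207; at WT K_a(q+γd_w) = 7.378; at base K_a(q+γd_w+γ'h₂) = 10.83 kPa.
P₁ = ½(4.207+7.378)×0.8 = 4.634; P₂ = ½(7.378+10.83)×1.5 = 13.66; P_w = ½γ_w h₂² = 11.04.
Total = 4.634+13.66+11.04 = 29.33 kN/m.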